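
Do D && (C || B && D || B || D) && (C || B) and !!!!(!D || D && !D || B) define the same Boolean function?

No

E1: D && (C || B && D || B || D) && (C || B)
    = D && (C || B || D) && (C || B)
    = D && (C || B)
E2: !!!!(!D || D && !D || B)
    = !!(!D || D && !D || B)
    = !!(!D || B)
    = !D || B
These differ: at B=0, C=0, D=0, E1 = 0 but E2 = 1.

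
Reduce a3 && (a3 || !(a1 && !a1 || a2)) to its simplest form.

a3

a3 && (a3 || !(a1 && !a1 || a2))
= a3 && (a3 || !a2)
= a3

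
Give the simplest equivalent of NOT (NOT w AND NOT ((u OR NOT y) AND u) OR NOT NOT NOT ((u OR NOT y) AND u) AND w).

u

NOT (NOT w AND NOT ((u OR NOT y) AND u) OR NOT NOT NOT ((u OR NOT y) AND u) AND w)
= NOT (NOT w AND NOT ((u OR NOT y) AND u) OR NOT ((u OR NOT y) AND u) AND w)   [double negation]
= NOT NOT ((u OR NOT y) AND u)   [distribution]
= NOT NOT u   [absorption]
= u   [double negation]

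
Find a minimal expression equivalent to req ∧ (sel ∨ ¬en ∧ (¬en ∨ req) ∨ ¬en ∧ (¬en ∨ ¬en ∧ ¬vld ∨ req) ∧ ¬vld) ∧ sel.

req ∧ (sel ∨ ¬en ∧ (¬en ∨ req) ∨ ¬en ∧ (¬en ∨ ¬en ∧ ¬vld ∨ req) ∧ ¬vld) ∧ sel
= req ∧ (sel ∨ ¬en ∧ (¬en ∨ req) ∨ ¬en ∧ (¬en ∨ req) ∧ ¬vld) ∧ sel   — absorption
= req ∧ (sel ∨ ¬en ∧ (¬en ∨ req)) ∧ sel   — absorption
= req ∧ (sel ∨ ¬en) ∧ sel   — absorption
= req ∧ sel   — absorption

req ∧ sel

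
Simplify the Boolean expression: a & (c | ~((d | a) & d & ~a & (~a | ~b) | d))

a & (c | ~d)

a & (c | ~((d | a) & d & ~a & (~a | ~b) | d))
= a & (c | ~(d & ~a & (~a | ~b) | d))   [absorption]
= a & (c | ~(d & ~a | d))   [absorption]
= a & (c | ~d)   [absorption]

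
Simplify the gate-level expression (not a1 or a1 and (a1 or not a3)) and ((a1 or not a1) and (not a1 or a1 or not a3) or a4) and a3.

a3

(not a1 or a1 and (a1 or not a3)) and ((a1 or not a1) and (not a1 or a1 or not a3) or a4) and a3
= (not a1 or a1 and (a1 or not a3)) and (not a1 or a1 and (a1 or not a3) or a4) and a3   — distribution
= (not a1 or a1 and (a1 or not a3)) and a3   — absorption
= (not a1 or a1) and a3   — absorption
= a3   — complement / identity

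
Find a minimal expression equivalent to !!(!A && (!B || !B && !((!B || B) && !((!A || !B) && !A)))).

!!(!A && (!B || !B && !((!B || B) && !((!A || !B) && !A))))
= !!(!A && (!B || !B && !((!B || B) && !!A)))   [absorption]
= !A && (!B || !B && !((!B || B) && !!A))   [double negation]
= !A && (!B || !B && !!!A)   [complement / identity]
= !A && (!B || !B && !A)   [double negation]
= !A && !B   [absorption]

!A && !B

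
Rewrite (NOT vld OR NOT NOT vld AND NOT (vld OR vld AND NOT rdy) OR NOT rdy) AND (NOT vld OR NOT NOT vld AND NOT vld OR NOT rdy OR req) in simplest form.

NOT vld OR NOT rdy

(NOT vld OR NOT NOT vld AND NOT (vld OR vld AND NOT rdy) OR NOT rdy) AND (NOT vld OR NOT NOT vld AND NOT vld OR NOT rdy OR req)
= (NOT vld OR NOT NOT vld AND NOT vld OR NOT rdy) AND (NOT vld OR NOT NOT vld AND NOT vld OR NOT rdy OR req)   (absorption)
= NOT vld OR NOT NOT vld AND NOT vld OR NOT rdy   (absorption)
= NOT vld OR vld AND NOT vld OR NOT rdy   (double negation)
= NOT vld OR NOT rdy   (complement / identity)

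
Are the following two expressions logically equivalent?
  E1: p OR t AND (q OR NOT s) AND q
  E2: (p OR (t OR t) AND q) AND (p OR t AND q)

Yes

E1: p OR t AND (q OR NOT s) AND q
    = p OR t AND q   — absorption
E2: (p OR (t OR t) AND q) AND (p OR t AND q)
    = (p OR t AND q) AND (p OR t AND q)   — idempotence
    = p OR t AND q   — idempotence
Both reduce to p OR t AND q, so they are equivalent.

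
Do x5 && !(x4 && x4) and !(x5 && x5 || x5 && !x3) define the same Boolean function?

E1: x5 && !(x4 && x4)
    = x5 && !x4   — idempotence
E2: !(x5 && x5 || x5 && !x3)
    = !(x5 && (x5 || !x3))   — distribution
    = !x5   — absorption
These differ: at x3=1, x4=0, x5=0, E1 = 0 but E2 = 1.

No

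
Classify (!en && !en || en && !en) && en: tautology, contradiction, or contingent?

(!en && !en || en && !en) && en
= !en && en   — distribution
= false   — complement

contradiction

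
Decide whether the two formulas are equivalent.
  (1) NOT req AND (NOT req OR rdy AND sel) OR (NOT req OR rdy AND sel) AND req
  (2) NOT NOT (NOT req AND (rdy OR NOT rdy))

E1: NOT req AND (NOT req OR rdy AND sel) OR (NOT req OR rdy AND sel) AND req
    = NOT req OR rdy AND sel   [distribution]
E2: NOT NOT (NOT req AND (rdy OR NOT rdy))
    = NOT req AND (rdy OR NOT rdy)   [double negation]
    = NOT req   [complement / identity]
These differ: at rdy=1, req=1, sel=1, E1 = 1 but E2 = 0.

No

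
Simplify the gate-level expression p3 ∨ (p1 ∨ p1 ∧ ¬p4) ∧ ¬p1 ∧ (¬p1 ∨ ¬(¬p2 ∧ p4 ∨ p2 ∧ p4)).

p3

p3 ∨ (p1 ∨ p1 ∧ ¬p4) ∧ ¬p1 ∧ (¬p1 ∨ ¬(¬p2 ∧ p4 ∨ p2 ∧ p4))
= p3 ∨ (p1 ∨ p1 ∧ ¬p4) ∧ ¬p1 ∧ (¬p1 ∨ ¬p4)   (distribution)
= p3 ∨ p1 ∧ ¬p1 ∧ (¬p1 ∨ ¬p4)   (absorption)
= p3 ∨ p1 ∧ ¬p1   (absorption)
= p3   (complement / identity)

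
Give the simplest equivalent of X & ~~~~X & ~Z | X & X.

X & ~~~~X & ~Z | X & X
= X & ~~X & ~Z | X & X   (double negation)
= X & X & ~Z | X & X   (double negation)
= X & X   (absorption)
= X   (idempotence)

X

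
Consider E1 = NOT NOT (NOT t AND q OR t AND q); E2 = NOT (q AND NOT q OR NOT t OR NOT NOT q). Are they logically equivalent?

E1: NOT NOT (NOT t AND q OR t AND q)
    = NOT NOT q   — distribution
    = q   — double negation
E2: NOT (q AND NOT q OR NOT t OR NOT NOT q)
    = NOT (NOT t OR NOT NOT q)   — complement / identity
    = t AND NOT q   — De Morgan
These differ: at q=1, t=1, E1 = 1 but E2 = 0.

No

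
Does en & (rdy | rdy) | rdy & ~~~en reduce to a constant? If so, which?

no

en & (rdy | rdy) | rdy & ~~~en
= en & rdy | rdy & ~~~en   — idempotence
= en & rdy | rdy & ~en   — double negation
= rdy   — distribution
This depends on rdy, so it is not a constant.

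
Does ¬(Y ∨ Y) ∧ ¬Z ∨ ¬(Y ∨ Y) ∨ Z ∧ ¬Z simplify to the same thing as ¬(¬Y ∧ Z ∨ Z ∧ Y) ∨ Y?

E1: ¬(Y ∨ Y) ∧ ¬Z ∨ ¬(Y ∨ Y) ∨ Z ∧ ¬Z
    = ¬(Y ∨ Y) ∧ ¬Z ∨ ¬(Y ∨ Y)   [complement / identity]
    = ¬(Y ∨ Y)   [absorption]
    = ¬Y   [idempotence]
E2: ¬(¬Y ∧ Z ∨ Z ∧ Y) ∨ Y
    = ¬Z ∨ Y   [distribution]
These differ: at Y=1, Z=1, E1 = 0 but E2 = 1.

No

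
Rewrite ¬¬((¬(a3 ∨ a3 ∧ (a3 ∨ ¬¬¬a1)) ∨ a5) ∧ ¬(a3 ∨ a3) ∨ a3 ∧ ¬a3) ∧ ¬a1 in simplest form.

¬a3 ∧ ¬a1

¬¬((¬(a3 ∨ a3 ∧ (a3 ∨ ¬¬¬a1)) ∨ a5) ∧ ¬(a3 ∨ a3) ∨ a3 ∧ ¬a3) ∧ ¬a1
= ¬¬((¬(a3 ∨ a3 ∧ (a3 ∨ ¬¬¬a1)) ∨ a5) ∧ ¬(a3 ∨ a3)) ∧ ¬a1   (complement / identity)
= ¬¬((¬(a3 ∨ a3 ∧ (a3 ∨ ¬a1)) ∨ a5) ∧ ¬(a3 ∨ a3)) ∧ ¬a1   (double negation)
= ¬¬((¬(a3 ∨ a3) ∨ a5) ∧ ¬(a3 ∨ a3)) ∧ ¬a1   (absorption)
= ¬¬¬(a3 ∨ a3) ∧ ¬a1   (absorption)
= ¬(a3 ∨ a3) ∧ ¬a1   (double negation)
= ¬a3 ∧ ¬a1   (idempotence)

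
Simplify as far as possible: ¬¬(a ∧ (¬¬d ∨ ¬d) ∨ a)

a

¬¬(a ∧ (¬¬d ∨ ¬d) ∨ a)
= a ∧ (¬¬d ∨ ¬d) ∨ a   (double negation)
= a ∧ (d ∨ ¬d) ∨ a   (double negation)
= a ∨ a   (complement / identity)
= a   (idempotence)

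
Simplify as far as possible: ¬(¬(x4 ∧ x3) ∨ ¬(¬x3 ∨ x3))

x4 ∧ x3

¬(¬(x4 ∧ x3) ∨ ¬(¬x3 ∨ x3))
= x4 ∧ x3 ∧ (¬x3 ∨ x3)   — De Morgan
= x4 ∧ x3   — complement / identity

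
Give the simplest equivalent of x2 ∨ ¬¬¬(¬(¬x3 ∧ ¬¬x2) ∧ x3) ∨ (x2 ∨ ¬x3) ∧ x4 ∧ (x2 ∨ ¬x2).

x2 ∨ ¬¬¬(¬(¬x3 ∧ ¬¬x2) ∧ x3) ∨ (x2 ∨ ¬x3) ∧ x4 ∧ (x2 ∨ ¬x2)
= x2 ∨ ¬¬¬(¬(¬x3 ∧ ¬¬x2) ∧ x3) ∨ (x2 ∨ ¬x3) ∧ x4
= x2 ∨ ¬(¬(¬x3 ∧ ¬¬x2) ∧ x3) ∨ (x2 ∨ ¬x3) ∧ x4
= x2 ∨ ¬((x3 ∨ ¬x2) ∧ x3) ∨ (x2 ∨ ¬x3) ∧ x4
= x2 ∨ ¬x3 ∨ (x2 ∨ ¬x3) ∧ x4
= x2 ∨ ¬x3

x2 ∨ ¬x3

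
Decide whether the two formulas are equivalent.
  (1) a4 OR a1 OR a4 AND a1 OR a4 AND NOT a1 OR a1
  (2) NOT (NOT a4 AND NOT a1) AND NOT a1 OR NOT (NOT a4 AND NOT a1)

Yes

E1: a4 OR a1 OR a4 AND a1 OR a4 AND NOT a1 OR a1
    = a4 OR a1 OR a4 OR a1   — distribution
    = a4 OR a1   — idempotence
E2: NOT (NOT a4 AND NOT a1) AND NOT a1 OR NOT (NOT a4 AND NOT a1)
    = NOT (NOT a4 AND NOT a1)   — absorption
    = a4 OR a1   — De Morgan
Both reduce to a4 OR a1, so they are equivalent.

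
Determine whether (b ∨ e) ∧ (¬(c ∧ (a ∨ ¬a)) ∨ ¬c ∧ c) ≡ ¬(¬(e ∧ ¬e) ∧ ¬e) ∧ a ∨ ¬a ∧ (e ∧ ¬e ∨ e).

E1: (b ∨ e) ∧ (¬(c ∧ (a ∨ ¬a)) ∨ ¬c ∧ c)
    = (b ∨ e) ∧ ¬(c ∧ (a ∨ ¬a))   [complement / identity]
    = (b ∨ e) ∧ ¬c   [complement / identity]
E2: ¬(¬(e ∧ ¬e) ∧ ¬e) ∧ a ∨ ¬a ∧ (e ∧ ¬e ∨ e)
    = (e ∧ ¬e ∨ e) ∧ a ∨ ¬a ∧ (e ∧ ¬e ∨ e)   [De Morgan]
    = e ∧ ¬e ∨ e   [distribution]
    = e   [complement / identity]
These differ: at a=0, b=1, c=0, e=0, E1 = 1 but E2 = 0.

No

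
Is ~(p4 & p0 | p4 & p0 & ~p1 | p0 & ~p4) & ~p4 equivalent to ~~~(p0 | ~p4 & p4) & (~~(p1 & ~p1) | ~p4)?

E1: ~(p4 & p0 | p4 & p0 & ~p1 | p0 & ~p4) & ~p4
    = ~(p4 & p0 | p0 & ~p4) & ~p4   — absorption
    = ~p0 & ~p4   — distribution
E2: ~~~(p0 | ~p4 & p4) & (~~(p1 & ~p1) | ~p4)
    = ~~~(p0 | ~p4 & p4) & (p1 & ~p1 | ~p4)   — double negation
    = ~(p0 | ~p4 & p4) & (p1 & ~p1 | ~p4)   — double negation
    = ~p0 & (p1 & ~p1 | ~p4)   — complement / identity
    = ~p0 & ~p4   — complement / identity
Both reduce to ~p0 & ~p4, so they are equivalent.

Yes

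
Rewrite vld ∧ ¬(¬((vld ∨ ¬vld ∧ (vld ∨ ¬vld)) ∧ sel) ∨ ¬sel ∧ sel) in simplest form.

vld ∧ ¬(¬((vld ∨ ¬vld ∧ (vld ∨ ¬vld)) ∧ sel) ∨ ¬sel ∧ sel)
= vld ∧ ¬(¬((vld ∨ ¬vld) ∧ sel) ∨ ¬sel ∧ sel)   — complement / identity
= vld ∧ ¬¬((vld ∨ ¬vld) ∧ sel)   — complement / identity
= vld ∧ ¬¬sel   — complement / identity
= vld ∧ sel   — double negation

vld ∧ sel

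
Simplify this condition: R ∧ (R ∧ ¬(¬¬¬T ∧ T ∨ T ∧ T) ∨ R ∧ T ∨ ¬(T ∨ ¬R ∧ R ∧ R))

R

R ∧ (R ∧ ¬(¬¬¬T ∧ T ∨ T ∧ T) ∨ R ∧ T ∨ ¬(T ∨ ¬R ∧ R ∧ R))
= R ∧ (R ∧ ¬(¬T ∧ T ∨ T ∧ T) ∨ R ∧ T ∨ ¬(T ∨ ¬R ∧ R ∧ R))   [double negation]
= R ∧ (R ∧ ¬T ∨ R ∧ T ∨ ¬(T ∨ ¬R ∧ R ∧ R))   [distribution]
= R ∧ (R ∨ ¬(T ∨ ¬R ∧ R ∧ R))   [distribution]
= R ∧ (R ∨ ¬(T ∨ ¬R ∧ R))   [idempotence]
= R ∧ (R ∨ ¬T)   [complement / identity]
= R   [absorption]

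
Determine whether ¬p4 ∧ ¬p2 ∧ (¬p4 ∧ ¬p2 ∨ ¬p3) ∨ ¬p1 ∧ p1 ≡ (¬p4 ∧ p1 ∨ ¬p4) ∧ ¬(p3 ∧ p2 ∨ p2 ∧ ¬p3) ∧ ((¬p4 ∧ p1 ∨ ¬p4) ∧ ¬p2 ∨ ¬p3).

E1: ¬p4 ∧ ¬p2 ∧ (¬p4 ∧ ¬p2 ∨ ¬p3) ∨ ¬p1 ∧ p1
    = ¬p4 ∧ ¬p2 ∨ ¬p1 ∧ p1   — absorption
    = ¬p4 ∧ ¬p2   — complement / identity
E2: (¬p4 ∧ p1 ∨ ¬p4) ∧ ¬(p3 ∧ p2 ∨ p2 ∧ ¬p3) ∧ ((¬p4 ∧ p1 ∨ ¬p4) ∧ ¬p2 ∨ ¬p3)
    = (¬p4 ∧ p1 ∨ ¬p4) ∧ ¬p2 ∧ ((¬p4 ∧ p1 ∨ ¬p4) ∧ ¬p2 ∨ ¬p3)   — distribution
    = (¬p4 ∧ p1 ∨ ¬p4) ∧ ¬p2   — absorption
    = ¬p4 ∧ ¬p2   — absorption
Both reduce to ¬p4 ∧ ¬p2, so they are equivalent.

Yes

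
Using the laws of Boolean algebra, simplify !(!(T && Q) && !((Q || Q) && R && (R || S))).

Q && (T || R)

!(!(T && Q) && !((Q || Q) && R && (R || S)))
= !(!(T && Q) && !((Q || Q) && R))   (absorption)
= !(!(T && Q) && !(Q && R))   (idempotence)
= T && Q || Q && R   (De Morgan)
= Q && (T || R)   (distribution)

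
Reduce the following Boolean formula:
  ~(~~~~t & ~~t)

~t

~(~~~~t & ~~t)
= ~(~~t & ~~t)   [double negation]
= ~~~t   [idempotence]
= ~t   [double negation]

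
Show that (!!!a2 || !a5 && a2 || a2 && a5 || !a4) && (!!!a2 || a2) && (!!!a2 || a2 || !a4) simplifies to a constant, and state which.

(!!!a2 || !a5 && a2 || a2 && a5 || !a4) && (!!!a2 || a2) && (!!!a2 || a2 || !a4)
= (!!!a2 || !a5 && a2 || a2 && a5 || !a4) && (!!!a2 || a2)   [absorption]
= (!!!a2 || a2 || !a4) && (!!!a2 || a2)   [distribution]
= !!!a2 || a2   [absorption]
= !a2 || a2   [double negation]
= true   [complement]

true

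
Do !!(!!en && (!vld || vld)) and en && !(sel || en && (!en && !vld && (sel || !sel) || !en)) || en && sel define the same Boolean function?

E1: !!(!!en && (!vld || vld))
    = !!!!en
    = !!en
    = en
E2: en && !(sel || en && (!en && !vld && (sel || !sel) || !en)) || en && sel
    = en && !(sel || en && (!en && !vld || !en)) || en && sel
    = en && !(sel || en && !en) || en && sel
    = en && !sel || en && sel
    = en
Both reduce to en, so they are equivalent.

Yes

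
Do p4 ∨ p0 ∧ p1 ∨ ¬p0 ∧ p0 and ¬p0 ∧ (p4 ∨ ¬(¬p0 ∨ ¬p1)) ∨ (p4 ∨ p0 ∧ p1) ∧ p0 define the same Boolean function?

Yes

E1: p4 ∨ p0 ∧ p1 ∨ ¬p0 ∧ p0
    = p4 ∨ p0 ∧ p1   (complement / identity)
E2: ¬p0 ∧ (p4 ∨ ¬(¬p0 ∨ ¬p1)) ∨ (p4 ∨ p0 ∧ p1) ∧ p0
    = ¬p0 ∧ (p4 ∨ p0 ∧ p1) ∨ (p4 ∨ p0 ∧ p1) ∧ p0   (De Morgan)
    = p4 ∨ p0 ∧ p1   (distribution)
Both reduce to p4 ∨ p0 ∧ p1, so they are equivalent.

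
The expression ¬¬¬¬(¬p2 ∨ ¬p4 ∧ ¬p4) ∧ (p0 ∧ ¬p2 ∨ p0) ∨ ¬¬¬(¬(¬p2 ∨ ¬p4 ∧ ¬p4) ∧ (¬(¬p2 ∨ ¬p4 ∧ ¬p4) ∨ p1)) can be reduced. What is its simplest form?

¬¬¬¬(¬p2 ∨ ¬p4 ∧ ¬p4) ∧ (p0 ∧ ¬p2 ∨ p0) ∨ ¬¬¬(¬(¬p2 ∨ ¬p4 ∧ ¬p4) ∧ (¬(¬p2 ∨ ¬p4 ∧ ¬p4) ∨ p1))
= ¬¬¬¬(¬p2 ∨ ¬p4 ∧ ¬p4) ∧ p0 ∨ ¬¬¬(¬(¬p2 ∨ ¬p4 ∧ ¬p4) ∧ (¬(¬p2 ∨ ¬p4 ∧ ¬p4) ∨ p1))
= ¬¬¬¬(¬p2 ∨ ¬p4 ∧ ¬p4) ∧ p0 ∨ ¬¬¬¬(¬p2 ∨ ¬p4 ∧ ¬p4)
= ¬¬¬¬(¬p2 ∨ ¬p4 ∧ ¬p4)
= ¬¬(¬p2 ∨ ¬p4 ∧ ¬p4)
= ¬p2 ∨ ¬p4 ∧ ¬p4
= ¬p2 ∨ ¬p4

¬p2 ∨ ¬p4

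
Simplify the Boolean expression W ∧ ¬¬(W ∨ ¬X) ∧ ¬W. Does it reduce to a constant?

False

W ∧ ¬¬(W ∨ ¬X) ∧ ¬W
= W ∧ (W ∨ ¬X) ∧ ¬W   [double negation]
= W ∧ ¬W   [absorption]
= False   [complement]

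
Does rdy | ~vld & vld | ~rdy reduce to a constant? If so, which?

rdy | ~vld & vld | ~rdy
= rdy | ~rdy
= 1

yes, True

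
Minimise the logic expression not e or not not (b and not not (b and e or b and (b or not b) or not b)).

not e or not not (b and not not (b and e or b and (b or not b) or not b))
= not e or not not (b and not not (b and e or b or not b))
= not e or not not (b and (b and e or b or not b))
= not e or b and (b and e or b or not b)
= not e or b and (b or not b)
= not e or b

not e or b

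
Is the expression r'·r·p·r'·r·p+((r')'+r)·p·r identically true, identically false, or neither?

neither

r'·r·p·r'·r·p+((r')'+r)·p·r
= r'·r·p·r'·r·p+(r+r)·p·r
= r'·r·p+(r+r)·p·r
= r'·r·p+r·p·r
= r·p
This depends on p, r, so it is not a constant.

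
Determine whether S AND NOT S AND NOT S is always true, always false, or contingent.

S AND NOT S AND NOT S
= S AND NOT S   — idempotence
= FALSE   — complement

always false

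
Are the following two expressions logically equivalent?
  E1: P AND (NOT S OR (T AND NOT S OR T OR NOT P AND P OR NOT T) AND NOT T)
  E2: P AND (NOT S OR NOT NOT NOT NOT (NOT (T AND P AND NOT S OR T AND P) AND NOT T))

Yes

E1: P AND (NOT S OR (T AND NOT S OR T OR NOT P AND P OR NOT T) AND NOT T)
    = P AND (NOT S OR (T OR NOT P AND P OR NOT T) AND NOT T)   — absorption
    = P AND (NOT S OR (T OR NOT T) AND NOT T)   — complement / identity
    = P AND (NOT S OR NOT T)   — complement / identity
E2: P AND (NOT S OR NOT NOT NOT NOT (NOT (T AND P AND NOT S OR T AND P) AND NOT T))
    = P AND (NOT S OR NOT NOT NOT (T AND P AND NOT S OR T AND P OR T))   — De Morgan
    = P AND (NOT S OR NOT NOT NOT (T AND P OR T))   — absorption
    = P AND (NOT S OR NOT (T AND P OR T))   — double negation
    = P AND (NOT S OR NOT T)   — absorption
Both reduce to P AND (NOT S OR NOT T), so they are equivalent.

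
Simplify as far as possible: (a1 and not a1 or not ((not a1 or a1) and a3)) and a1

not a3 and a1

(a1 and not a1 or not ((not a1 or a1) and a3)) and a1
= (a1 and not a1 or not a3) and a1   — complement / identity
= not a3 and a1   — complement / identity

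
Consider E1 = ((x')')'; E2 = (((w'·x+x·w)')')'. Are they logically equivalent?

E1: ((x')')'
    = x'   — double negation
E2: (((w'·x+x·w)')')'
    = (w'·x+x·w)'   — double negation
    = x'   — distribution
Both reduce to x', so they are equivalent.

Yes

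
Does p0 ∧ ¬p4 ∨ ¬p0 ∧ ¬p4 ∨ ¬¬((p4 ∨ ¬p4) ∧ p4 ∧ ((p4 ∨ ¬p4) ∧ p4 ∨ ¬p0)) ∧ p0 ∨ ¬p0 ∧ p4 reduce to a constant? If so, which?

p0 ∧ ¬p4 ∨ ¬p0 ∧ ¬p4 ∨ ¬¬((p4 ∨ ¬p4) ∧ p4 ∧ ((p4 ∨ ¬p4) ∧ p4 ∨ ¬p0)) ∧ p0 ∨ ¬p0 ∧ p4
= p0 ∧ ¬p4 ∨ ¬p0 ∧ ¬p4 ∨ ¬¬((p4 ∨ ¬p4) ∧ p4) ∧ p0 ∨ ¬p0 ∧ p4   (absorption)
= p0 ∧ ¬p4 ∨ ¬p0 ∧ ¬p4 ∨ ¬¬p4 ∧ p0 ∨ ¬p0 ∧ p4   (complement / identity)
= p0 ∧ ¬p4 ∨ ¬p0 ∧ ¬p4 ∨ p4 ∧ p0 ∨ ¬p0 ∧ p4   (double negation)
= p0 ∧ ¬p4 ∨ ¬p0 ∧ ¬p4 ∨ p4   (distribution)
= ¬p4 ∨ p4   (distribution)
= True   (complement)

yes, True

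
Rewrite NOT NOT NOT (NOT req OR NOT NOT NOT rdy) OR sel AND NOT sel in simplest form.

req AND rdy

NOT NOT NOT (NOT req OR NOT NOT NOT rdy) OR sel AND NOT sel
= NOT (NOT req OR NOT NOT NOT rdy) OR sel AND NOT sel
= NOT (NOT req OR NOT NOT NOT rdy)
= req AND NOT NOT rdy
= req AND rdy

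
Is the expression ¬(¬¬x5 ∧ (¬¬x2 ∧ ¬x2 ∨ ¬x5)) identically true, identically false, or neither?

identically true

¬(¬¬x5 ∧ (¬¬x2 ∧ ¬x2 ∨ ¬x5))
= ¬(¬¬x5 ∧ (x2 ∧ ¬x2 ∨ ¬x5))   — double negation
= ¬(¬¬x5 ∧ ¬x5)   — complement / identity
= ¬x5 ∨ x5   — De Morgan
= True   — complement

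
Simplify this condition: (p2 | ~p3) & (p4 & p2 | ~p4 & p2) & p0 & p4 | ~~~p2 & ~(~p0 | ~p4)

(p2 | ~p3) & (p4 & p2 | ~p4 & p2) & p0 & p4 | ~~~p2 & ~(~p0 | ~p4)
= (p2 | ~p3) & p2 & p0 & p4 | ~~~p2 & ~(~p0 | ~p4)
= p2 & p0 & p4 | ~~~p2 & ~(~p0 | ~p4)
= p2 & p0 & p4 | ~p2 & ~(~p0 | ~p4)
= p2 & p0 & p4 | ~p2 & p0 & p4
= p0 & p4

p0 & p4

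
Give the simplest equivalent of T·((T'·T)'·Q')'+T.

T

T·((T'·T)'·Q')'+T
= T·(T'·T+Q)+T   [De Morgan]
= T·Q+T   [complement / identity]
= T   [absorption]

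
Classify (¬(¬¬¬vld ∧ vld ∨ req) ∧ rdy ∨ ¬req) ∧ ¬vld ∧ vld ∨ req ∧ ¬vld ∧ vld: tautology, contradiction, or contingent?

contradiction

(¬(¬¬¬vld ∧ vld ∨ req) ∧ rdy ∨ ¬req) ∧ ¬vld ∧ vld ∨ req ∧ ¬vld ∧ vld
= (¬(¬vld ∧ vld ∨ req) ∧ rdy ∨ ¬req) ∧ ¬vld ∧ vld ∨ req ∧ ¬vld ∧ vld   [double negation]
= (¬req ∧ rdy ∨ ¬req) ∧ ¬vld ∧ vld ∨ req ∧ ¬vld ∧ vld   [complement / identity]
= ¬req ∧ ¬vld ∧ vld ∨ req ∧ ¬vld ∧ vld   [absorption]
= ¬vld ∧ vld   [distribution]
= False   [complement]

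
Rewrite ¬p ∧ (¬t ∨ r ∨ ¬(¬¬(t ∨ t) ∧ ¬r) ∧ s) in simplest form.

¬p ∧ (¬t ∨ r)

¬p ∧ (¬t ∨ r ∨ ¬(¬¬(t ∨ t) ∧ ¬r) ∧ s)
= ¬p ∧ (¬t ∨ r ∨ ¬(¬¬t ∧ ¬r) ∧ s)
= ¬p ∧ (¬t ∨ r ∨ (¬t ∨ r) ∧ s)
= ¬p ∧ (¬t ∨ r)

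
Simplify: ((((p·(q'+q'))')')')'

((((p·(q'+q'))')')')'
= ((((p·q')')')')'   — idempotence
= ((p·q')')'   — double negation
= p·q'   — double negation

p·q'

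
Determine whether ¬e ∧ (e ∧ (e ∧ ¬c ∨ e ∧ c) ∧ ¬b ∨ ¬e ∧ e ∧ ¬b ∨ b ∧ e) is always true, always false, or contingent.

¬e ∧ (e ∧ (e ∧ ¬c ∨ e ∧ c) ∧ ¬b ∨ ¬e ∧ e ∧ ¬b ∨ b ∧ e)
= ¬e ∧ (e ∧ e ∧ ¬b ∨ ¬e ∧ e ∧ ¬b ∨ b ∧ e)   (distribution)
= ¬e ∧ (e ∧ ¬b ∨ b ∧ e)   (distribution)
= ¬e ∧ e   (distribution)
= False   (complement)

always false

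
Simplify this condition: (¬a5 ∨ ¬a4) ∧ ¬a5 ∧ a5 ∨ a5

(¬a5 ∨ ¬a4) ∧ ¬a5 ∧ a5 ∨ a5
= ¬a5 ∧ a5 ∨ a5   — absorption
= a5   — complement / identity

a5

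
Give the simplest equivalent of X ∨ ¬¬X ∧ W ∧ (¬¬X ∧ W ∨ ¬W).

X

X ∨ ¬¬X ∧ W ∧ (¬¬X ∧ W ∨ ¬W)
= X ∨ ¬¬X ∧ W   (absorption)
= X ∨ X ∧ W   (double negation)
= X   (absorption)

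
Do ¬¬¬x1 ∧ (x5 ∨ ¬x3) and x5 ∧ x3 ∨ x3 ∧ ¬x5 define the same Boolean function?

E1: ¬¬¬x1 ∧ (x5 ∨ ¬x3)
    = ¬x1 ∧ (x5 ∨ ¬x3)   — double negation
E2: x5 ∧ x3 ∨ x3 ∧ ¬x5
    = x3   — distribution
These differ: at x1=0, x3=0, x5=0, E1 = 1 but E2 = 0.

No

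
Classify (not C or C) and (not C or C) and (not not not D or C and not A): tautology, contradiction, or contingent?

(not C or C) and (not C or C) and (not not not D or C and not A)
= (not C or C) and (not not not D or C and not A)
= (not C or C) and (not D or C and not A)
= not D or C and not A
This depends on A, C, D, so it is not a constant.

contingent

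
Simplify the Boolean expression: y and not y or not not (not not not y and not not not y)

not y

y and not y or not not (not not not y and not not not y)
= y and not y or not not (not not not y and not y)   — double negation
= y and not y or not not (not y and not y)   — double negation
= y and not y or not y and not y   — double negation
= not y   — distribution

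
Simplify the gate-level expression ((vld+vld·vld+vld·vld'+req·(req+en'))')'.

vld+req

((vld+vld·vld+vld·vld'+req·(req+en'))')'
= ((vld+vld+req·(req+en'))')'   — distribution
= ((vld+vld+req)')'   — absorption
= ((vld+req)')'   — idempotence
= vld+req   — double negation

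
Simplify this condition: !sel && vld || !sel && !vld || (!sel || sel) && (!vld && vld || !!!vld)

!sel || !vld

!sel && vld || !sel && !vld || (!sel || sel) && (!vld && vld || !!!vld)
= !sel && vld || !sel && !vld || (!sel || sel) && !!!vld   [complement / identity]
= !sel || (!sel || sel) && !!!vld   [distribution]
= !sel || !!!vld   [complement / identity]
= !sel || !vld   [double negation]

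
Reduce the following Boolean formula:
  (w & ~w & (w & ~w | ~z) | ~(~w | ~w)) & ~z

w & ~z

(w & ~w & (w & ~w | ~z) | ~(~w | ~w)) & ~z
= (w & ~w & (w & ~w | ~z) | w & w) & ~z   [De Morgan]
= (w & ~w | w & w) & ~z   [absorption]
= w & ~z   [distribution]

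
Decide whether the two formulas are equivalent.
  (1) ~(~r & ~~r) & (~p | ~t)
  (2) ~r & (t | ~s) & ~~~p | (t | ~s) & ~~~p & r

E1: ~(~r & ~~r) & (~p | ~t)
    = (r | ~r) & (~p | ~t)   — De Morgan
    = ~p | ~t   — complement / identity
E2: ~r & (t | ~s) & ~~~p | (t | ~s) & ~~~p & r
    = (t | ~s) & ~~~p   — distribution
    = (t | ~s) & ~p   — double negation
These differ: at p=1, r=0, s=1, t=0, E1 = 1 but E2 = 0.

No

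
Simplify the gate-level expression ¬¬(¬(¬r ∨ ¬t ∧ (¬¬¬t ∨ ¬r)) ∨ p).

¬¬(¬(¬r ∨ ¬t ∧ (¬¬¬t ∨ ¬r)) ∨ p)
= ¬¬(¬(¬r ∨ ¬t ∧ (¬t ∨ ¬r)) ∨ p)   (double negation)
= ¬¬(¬(¬r ∨ ¬t) ∨ p)   (absorption)
= ¬¬(r ∧ t ∨ p)   (De Morgan)
= r ∧ t ∨ p   (double negation)

r ∧ t ∨ p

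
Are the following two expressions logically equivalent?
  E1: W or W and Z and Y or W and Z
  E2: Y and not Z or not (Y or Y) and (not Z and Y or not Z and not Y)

E1: W or W and Z and Y or W and Z
    = W or W and Z   (absorption)
    = W   (absorption)
E2: Y and not Z or not (Y or Y) and (not Z and Y or not Z and not Y)
    = Y and not Z or not (Y or Y) and not Z   (distribution)
    = Y and not Z or not Y and not Z   (idempotence)
    = not Z   (distribution)
These differ: at W=0, Y=0, Z=0, E1 = 0 but E2 = 1.

No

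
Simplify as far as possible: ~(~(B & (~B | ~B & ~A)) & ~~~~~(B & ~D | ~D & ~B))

~(~(B & (~B | ~B & ~A)) & ~~~~~(B & ~D | ~D & ~B))
= ~(~(B & (~B | ~B & ~A)) & ~~~~~~D)   [distribution]
= ~(~(B & (~B | ~B & ~A)) & ~~~~D)   [double negation]
= ~(~(B & (~B | ~B & ~A)) & ~~D)   [double negation]
= ~(~(B & ~B) & ~~D)   [absorption]
= B & ~B | ~D   [De Morgan]
= ~D   [complement / identity]

~D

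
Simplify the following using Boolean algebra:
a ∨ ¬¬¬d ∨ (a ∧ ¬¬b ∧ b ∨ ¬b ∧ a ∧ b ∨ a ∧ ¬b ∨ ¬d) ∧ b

a ∨ ¬d

a ∨ ¬¬¬d ∨ (a ∧ ¬¬b ∧ b ∨ ¬b ∧ a ∧ b ∨ a ∧ ¬b ∨ ¬d) ∧ b
= a ∨ ¬¬¬d ∨ (a ∧ b ∧ b ∨ ¬b ∧ a ∧ b ∨ a ∧ ¬b ∨ ¬d) ∧ b   (double negation)
= a ∨ ¬d ∨ (a ∧ b ∧ b ∨ ¬b ∧ a ∧ b ∨ a ∧ ¬b ∨ ¬d) ∧ b   (double negation)
= a ∨ ¬d ∨ (a ∧ b ∨ a ∧ ¬b ∨ ¬d) ∧ b   (distribution)
= a ∨ ¬d ∨ (a ∨ ¬d) ∧ b   (distribution)
= a ∨ ¬d   (absorption)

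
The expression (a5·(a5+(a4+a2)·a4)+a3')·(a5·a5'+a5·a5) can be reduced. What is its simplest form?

(a5·(a5+(a4+a2)·a4)+a3')·(a5·a5'+a5·a5)
= (a5·(a5+(a4+a2)·a4)+a3')·a5   (distribution)
= (a5·(a5+a4)+a3')·a5   (absorption)
= (a5+a3')·a5   (absorption)
= a5   (absorption)

a5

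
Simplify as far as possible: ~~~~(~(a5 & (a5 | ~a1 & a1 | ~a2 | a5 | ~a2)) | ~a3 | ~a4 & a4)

~~~~(~(a5 & (a5 | ~a1 & a1 | ~a2 | a5 | ~a2)) | ~a3 | ~a4 & a4)
= ~~~~(~(a5 & (a5 | ~a2 | a5 | ~a2)) | ~a3 | ~a4 & a4)   — complement / identity
= ~~~~(~(a5 & (a5 | ~a2)) | ~a3 | ~a4 & a4)   — idempotence
= ~~(~(a5 & (a5 | ~a2)) | ~a3 | ~a4 & a4)   — double negation
= ~~(~(a5 & (a5 | ~a2)) | ~a3)   — complement / identity
= ~(a5 & (a5 | ~a2)) | ~a3   — double negation
= ~a5 | ~a3   — absorption

~a5 | ~a3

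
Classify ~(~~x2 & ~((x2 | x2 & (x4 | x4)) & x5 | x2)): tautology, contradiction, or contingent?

~(~~x2 & ~((x2 | x2 & (x4 | x4)) & x5 | x2))
= ~(~~x2 & ~((x2 | x2 & x4) & x5 | x2))   (idempotence)
= ~(~~x2 & ~(x2 & x5 | x2))   (absorption)
= ~(~~x2 & ~x2)   (absorption)
= ~x2 | x2   (De Morgan)
= 1   (complement)

tautology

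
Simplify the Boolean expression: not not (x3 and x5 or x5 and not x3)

not not (x3 and x5 or x5 and not x3)
= not not x5
= x5

x5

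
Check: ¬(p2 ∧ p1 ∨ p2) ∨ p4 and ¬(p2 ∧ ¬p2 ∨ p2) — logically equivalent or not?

No

E1: ¬(p2 ∧ p1 ∨ p2) ∨ p4
    = ¬p2 ∨ p4   (absorption)
E2: ¬(p2 ∧ ¬p2 ∨ p2)
    = ¬p2   (complement / identity)
These differ: at p1=0, p2=1, p4=1, E1 = 1 but E2 = 0.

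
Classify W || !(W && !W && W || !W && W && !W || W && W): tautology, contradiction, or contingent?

W || !(W && !W && W || !W && W && !W || W && W)
= W || !(!W && W || W && W)   (distribution)
= W || !W   (distribution)
= true   (complement)

tautology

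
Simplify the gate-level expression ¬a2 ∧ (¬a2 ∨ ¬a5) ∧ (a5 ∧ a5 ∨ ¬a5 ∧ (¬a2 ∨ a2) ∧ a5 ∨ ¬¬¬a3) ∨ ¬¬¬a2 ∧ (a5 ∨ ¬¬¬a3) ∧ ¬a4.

¬a2 ∧ (¬a2 ∨ ¬a5) ∧ (a5 ∧ a5 ∨ ¬a5 ∧ (¬a2 ∨ a2) ∧ a5 ∨ ¬¬¬a3) ∨ ¬¬¬a2 ∧ (a5 ∨ ¬¬¬a3) ∧ ¬a4
= ¬a2 ∧ (¬a2 ∨ ¬a5) ∧ (a5 ∧ a5 ∨ ¬a5 ∧ a5 ∨ ¬¬¬a3) ∨ ¬¬¬a2 ∧ (a5 ∨ ¬¬¬a3) ∧ ¬a4   [complement / identity]
= ¬a2 ∧ (¬a2 ∨ ¬a5) ∧ (a5 ∧ a5 ∨ ¬a5 ∧ a5 ∨ ¬¬¬a3) ∨ ¬a2 ∧ (a5 ∨ ¬¬¬a3) ∧ ¬a4   [double negation]
= ¬a2 ∧ (¬a2 ∨ ¬a5) ∧ (a5 ∨ ¬¬¬a3) ∨ ¬a2 ∧ (a5 ∨ ¬¬¬a3) ∧ ¬a4   [distribution]
= ¬a2 ∧ (a5 ∨ ¬¬¬a3) ∨ ¬a2 ∧ (a5 ∨ ¬¬¬a3) ∧ ¬a4   [absorption]
= ¬a2 ∧ (a5 ∨ ¬¬¬a3)   [absorption]
= ¬a2 ∧ (a5 ∨ ¬a3)   [double negation]

¬a2 ∧ (a5 ∨ ¬a3)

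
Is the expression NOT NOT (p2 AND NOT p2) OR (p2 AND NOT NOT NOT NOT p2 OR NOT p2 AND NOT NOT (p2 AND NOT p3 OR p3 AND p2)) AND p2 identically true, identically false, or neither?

NOT NOT (p2 AND NOT p2) OR (p2 AND NOT NOT NOT NOT p2 OR NOT p2 AND NOT NOT (p2 AND NOT p3 OR p3 AND p2)) AND p2
= NOT NOT (p2 AND NOT p2) OR (p2 AND NOT NOT p2 OR NOT p2 AND NOT NOT (p2 AND NOT p3 OR p3 AND p2)) AND p2   (double negation)
= NOT NOT (p2 AND NOT p2) OR (p2 AND NOT NOT p2 OR NOT p2 AND NOT NOT p2) AND p2   (distribution)
= NOT NOT (p2 AND NOT p2) OR NOT NOT p2 AND p2   (distribution)
= NOT NOT (p2 AND NOT p2) OR p2 AND p2   (double negation)
= p2 AND NOT p2 OR p2 AND p2   (double negation)
= p2   (distribution)
This depends on p2, so it is not a constant.

neither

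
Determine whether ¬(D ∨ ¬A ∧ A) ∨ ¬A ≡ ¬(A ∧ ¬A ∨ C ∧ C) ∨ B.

No

E1: ¬(D ∨ ¬A ∧ A) ∨ ¬A
    = ¬D ∨ ¬A   (complement / identity)
E2: ¬(A ∧ ¬A ∨ C ∧ C) ∨ B
    = ¬(C ∧ C) ∨ B   (complement / identity)
    = ¬C ∨ B   (idempotence)
These differ: at A=1, B=1, C=1, D=1, E1 = 0 but E2 = 1.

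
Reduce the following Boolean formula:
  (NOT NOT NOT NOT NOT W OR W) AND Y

(NOT NOT NOT NOT NOT W OR W) AND Y
= (NOT NOT NOT W OR W) AND Y
= (NOT W OR W) AND Y
= Y

Y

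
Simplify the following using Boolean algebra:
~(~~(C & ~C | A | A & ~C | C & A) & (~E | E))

~A

~(~~(C & ~C | A | A & ~C | C & A) & (~E | E))
= ~(~~(C & ~C | A | A) & (~E | E))   (distribution)
= ~(~~(A | A) & (~E | E))   (complement / identity)
= ~((A | A) & (~E | E))   (double negation)
= ~(A & (~E | E))   (idempotence)
= ~A   (complement / identity)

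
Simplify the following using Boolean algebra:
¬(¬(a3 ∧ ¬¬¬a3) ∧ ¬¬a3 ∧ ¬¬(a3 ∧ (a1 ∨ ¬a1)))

¬(¬(a3 ∧ ¬¬¬a3) ∧ ¬¬a3 ∧ ¬¬(a3 ∧ (a1 ∨ ¬a1)))
= ¬(¬(a3 ∧ ¬¬¬a3) ∧ ¬¬a3 ∧ ¬¬a3)   [complement / identity]
= ¬(¬(a3 ∧ ¬¬¬a3) ∧ ¬¬a3)   [idempotence]
= a3 ∧ ¬¬¬a3 ∨ ¬a3   [De Morgan]
= a3 ∧ ¬a3 ∨ ¬a3   [double negation]
= ¬a3   [complement / identity]

¬a3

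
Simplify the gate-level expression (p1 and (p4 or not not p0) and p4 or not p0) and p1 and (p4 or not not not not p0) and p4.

p1 and p4

(p1 and (p4 or not not p0) and p4 or not p0) and p1 and (p4 or not not not not p0) and p4
= (p1 and (p4 or not not p0) and p4 or not p0) and p1 and (p4 or not not p0) and p4   (double negation)
= p1 and (p4 or not not p0) and p4   (absorption)
= p1 and (p4 or p0) and p4   (double negation)
= p1 and p4   (absorption)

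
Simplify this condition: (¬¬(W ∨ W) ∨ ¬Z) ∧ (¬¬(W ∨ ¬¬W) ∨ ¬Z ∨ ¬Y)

(¬¬(W ∨ W) ∨ ¬Z) ∧ (¬¬(W ∨ ¬¬W) ∨ ¬Z ∨ ¬Y)
= (¬¬(W ∨ W) ∨ ¬Z) ∧ (¬¬(W ∨ W) ∨ ¬Z ∨ ¬Y)   [double negation]
= ¬¬(W ∨ W) ∨ ¬Z   [absorption]
= ¬¬W ∨ ¬Z   [idempotence]
= W ∨ ¬Z   [double negation]

W ∨ ¬Z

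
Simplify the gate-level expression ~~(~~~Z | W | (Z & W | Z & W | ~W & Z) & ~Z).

~Z | W

~~(~~~Z | W | (Z & W | Z & W | ~W & Z) & ~Z)
= ~~~Z | W | (Z & W | Z & W | ~W & Z) & ~Z   (double negation)
= ~Z | W | (Z & W | Z & W | ~W & Z) & ~Z   (double negation)
= ~Z | W | (Z & W | ~W & Z) & ~Z   (idempotence)
= ~Z | W | Z & ~Z   (distribution)
= ~Z | W   (complement / identity)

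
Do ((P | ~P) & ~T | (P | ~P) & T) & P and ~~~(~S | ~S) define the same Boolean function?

No

E1: ((P | ~P) & ~T | (P | ~P) & T) & P
    = (P | ~P) & P   [distribution]
    = P   [complement / identity]
E2: ~~~(~S | ~S)
    = ~~(S & S)   [De Morgan]
    = S & S   [double negation]
    = S   [idempotence]
These differ: at P=0, S=1, T=0, E1 = 0 but E2 = 1.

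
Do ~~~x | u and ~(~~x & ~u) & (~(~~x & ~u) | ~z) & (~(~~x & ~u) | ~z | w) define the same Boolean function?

E1: ~~~x | u
    = ~x | u   — double negation
E2: ~(~~x & ~u) & (~(~~x & ~u) | ~z) & (~(~~x & ~u) | ~z | w)
    = ~(~~x & ~u) & (~(~~x & ~u) | ~z)   — absorption
    = ~(~~x & ~u)   — absorption
    = ~x | u   — De Morgan
Both reduce to ~x | u, so they are equivalent.

Yes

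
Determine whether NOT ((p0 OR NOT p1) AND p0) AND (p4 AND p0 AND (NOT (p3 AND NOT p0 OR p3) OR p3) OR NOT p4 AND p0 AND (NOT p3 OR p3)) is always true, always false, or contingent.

NOT ((p0 OR NOT p1) AND p0) AND (p4 AND p0 AND (NOT (p3 AND NOT p0 OR p3) OR p3) OR NOT p4 AND p0 AND (NOT p3 OR p3))
= NOT ((p0 OR NOT p1) AND p0) AND (p4 AND p0 AND (NOT p3 OR p3) OR NOT p4 AND p0 AND (NOT p3 OR p3))
= NOT ((p0 OR NOT p1) AND p0) AND p0 AND (NOT p3 OR p3)
= NOT ((p0 OR NOT p1) AND p0) AND p0
= NOT p0 AND p0
= FALSE

always false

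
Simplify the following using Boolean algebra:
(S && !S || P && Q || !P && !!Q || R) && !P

(Q || R) && !P

(S && !S || P && Q || !P && !!Q || R) && !P
= (S && !S || P && Q || !P && Q || R) && !P   (double negation)
= (P && Q || !P && Q || R) && !P   (complement / identity)
= (Q || R) && !P   (distribution)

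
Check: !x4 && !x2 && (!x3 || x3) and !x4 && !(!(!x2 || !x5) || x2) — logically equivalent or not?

Yes

E1: !x4 && !x2 && (!x3 || x3)
    = !x4 && !x2   [complement / identity]
E2: !x4 && !(!(!x2 || !x5) || x2)
    = !x4 && !(x2 && x5 || x2)   [De Morgan]
    = !x4 && !x2   [absorption]
Both reduce to !x4 && !x2, so they are equivalent.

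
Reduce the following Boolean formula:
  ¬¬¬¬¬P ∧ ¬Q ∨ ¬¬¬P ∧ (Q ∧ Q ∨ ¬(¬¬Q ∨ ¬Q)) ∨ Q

¬¬¬¬¬P ∧ ¬Q ∨ ¬¬¬P ∧ (Q ∧ Q ∨ ¬(¬¬Q ∨ ¬Q)) ∨ Q
= ¬¬¬¬¬P ∧ ¬Q ∨ ¬¬¬P ∧ (Q ∧ Q ∨ ¬Q ∧ Q) ∨ Q   (De Morgan)
= ¬¬¬¬¬P ∧ ¬Q ∨ ¬¬¬P ∧ Q ∨ Q   (distribution)
= ¬¬¬P ∧ ¬Q ∨ ¬¬¬P ∧ Q ∨ Q   (double negation)
= ¬¬¬P ∨ Q   (distribution)
= ¬P ∨ Q   (double negation)

¬P ∨ Q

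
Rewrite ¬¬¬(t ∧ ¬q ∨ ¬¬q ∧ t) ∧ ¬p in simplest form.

¬¬¬(t ∧ ¬q ∨ ¬¬q ∧ t) ∧ ¬p
= ¬¬¬(t ∧ ¬q ∨ q ∧ t) ∧ ¬p
= ¬(t ∧ ¬q ∨ q ∧ t) ∧ ¬p
= ¬t ∧ ¬p

¬t ∧ ¬p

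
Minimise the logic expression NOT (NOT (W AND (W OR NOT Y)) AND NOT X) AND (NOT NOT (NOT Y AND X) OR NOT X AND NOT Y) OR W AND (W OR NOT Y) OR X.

NOT (NOT (W AND (W OR NOT Y)) AND NOT X) AND (NOT NOT (NOT Y AND X) OR NOT X AND NOT Y) OR W AND (W OR NOT Y) OR X
= (W AND (W OR NOT Y) OR X) AND (NOT NOT (NOT Y AND X) OR NOT X AND NOT Y) OR W AND (W OR NOT Y) OR X   [De Morgan]
= (W AND (W OR NOT Y) OR X) AND (NOT Y AND X OR NOT X AND NOT Y) OR W AND (W OR NOT Y) OR X   [double negation]
= (W AND (W OR NOT Y) OR X) AND NOT Y OR W AND (W OR NOT Y) OR X   [distribution]
= W AND (W OR NOT Y) OR X   [absorption]
= W OR X   [absorption]

W OR X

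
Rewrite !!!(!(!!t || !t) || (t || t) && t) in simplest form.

!t

!!!(!(!!t || !t) || (t || t) && t)
= !!!(!(!!t || !t) || t && t)
= !!!(!t && t || t && t)
= !(!t && t || t && t)
= !t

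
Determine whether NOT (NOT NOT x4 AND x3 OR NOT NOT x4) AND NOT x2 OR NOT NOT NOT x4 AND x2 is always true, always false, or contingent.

NOT (NOT NOT x4 AND x3 OR NOT NOT x4) AND NOT x2 OR NOT NOT NOT x4 AND x2
= NOT NOT NOT x4 AND NOT x2 OR NOT NOT NOT x4 AND x2
= NOT NOT NOT x4
= NOT x4
This depends on x4, so it is not a constant.

contingent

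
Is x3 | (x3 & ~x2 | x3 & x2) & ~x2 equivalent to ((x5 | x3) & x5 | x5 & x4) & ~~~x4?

No

E1: x3 | (x3 & ~x2 | x3 & x2) & ~x2
    = x3 | x3 & ~x2
    = x3
E2: ((x5 | x3) & x5 | x5 & x4) & ~~~x4
    = (x5 | x5 & x4) & ~~~x4
    = x5 & ~~~x4
    = x5 & ~x4
These differ: at x2=1, x3=1, x4=1, x5=1, E1 = 1 but E2 = 0.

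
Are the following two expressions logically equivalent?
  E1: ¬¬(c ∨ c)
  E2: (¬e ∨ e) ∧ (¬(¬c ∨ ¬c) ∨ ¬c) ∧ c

E1: ¬¬(c ∨ c)
    = ¬¬c   (idempotence)
    = c   (double negation)
E2: (¬e ∨ e) ∧ (¬(¬c ∨ ¬c) ∨ ¬c) ∧ c
    = (¬e ∨ e) ∧ (¬¬c ∨ ¬c) ∧ c   (idempotence)
    = (¬e ∨ e) ∧ (c ∨ ¬c) ∧ c   (double negation)
    = (¬e ∨ e) ∧ c   (complement / identity)
    = c   (complement / identity)
Both reduce to c, so they are equivalent.

Yes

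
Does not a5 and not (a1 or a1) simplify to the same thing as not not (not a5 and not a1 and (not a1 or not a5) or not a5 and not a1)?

Yes

E1: not a5 and not (a1 or a1)
    = not a5 and not a1
E2: not not (not a5 and not a1 and (not a1 or not a5) or not a5 and not a1)
    = not a5 and not a1 and (not a1 or not a5) or not a5 and not a1
    = not a5 and not a1 or not a5 and not a1
    = not a5 and not a1
Both reduce to not a5 and not a1, so they are equivalent.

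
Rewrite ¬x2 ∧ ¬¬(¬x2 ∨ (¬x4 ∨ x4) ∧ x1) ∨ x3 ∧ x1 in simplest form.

¬x2 ∨ x3 ∧ x1

¬x2 ∧ ¬¬(¬x2 ∨ (¬x4 ∨ x4) ∧ x1) ∨ x3 ∧ x1
= ¬x2 ∧ (¬x2 ∨ (¬x4 ∨ x4) ∧ x1) ∨ x3 ∧ x1   (double negation)
= ¬x2 ∧ (¬x2 ∨ x1) ∨ x3 ∧ x1   (complement / identity)
= ¬x2 ∨ x3 ∧ x1   (absorption)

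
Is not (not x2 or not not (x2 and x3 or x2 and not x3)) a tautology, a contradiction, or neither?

not (not x2 or not not (x2 and x3 or x2 and not x3))
= not (not x2 or not not x2)   — distribution
= x2 and not x2   — De Morgan
= False   — complement

contradiction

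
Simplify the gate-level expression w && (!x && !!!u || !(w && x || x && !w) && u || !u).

w && (!x || !u)

w && (!x && !!!u || !(w && x || x && !w) && u || !u)
= w && (!x && !!!u || !x && u || !u)
= w && (!x && !u || !x && u || !u)
= w && (!x || !u)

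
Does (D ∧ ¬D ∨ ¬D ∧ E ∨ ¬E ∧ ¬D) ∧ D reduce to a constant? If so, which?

yes, False

(D ∧ ¬D ∨ ¬D ∧ E ∨ ¬E ∧ ¬D) ∧ D
= (D ∧ ¬D ∨ ¬D) ∧ D   — distribution
= ¬D ∧ D   — complement / identity
= False   — complement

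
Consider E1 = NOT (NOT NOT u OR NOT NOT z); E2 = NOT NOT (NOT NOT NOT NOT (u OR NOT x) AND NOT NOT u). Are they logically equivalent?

E1: NOT (NOT NOT u OR NOT NOT z)
    = NOT u AND NOT z   — De Morgan
E2: NOT NOT (NOT NOT NOT NOT (u OR NOT x) AND NOT NOT u)
    = NOT NOT (NOT NOT (u OR NOT x) AND NOT NOT u)   — double negation
    = NOT (NOT (u OR NOT x) OR NOT u)   — De Morgan
    = (u OR NOT x) AND u   — De Morgan
    = u   — absorption
These differ: at u=1, x=0, z=0, E1 = 0 but E2 = 1.

No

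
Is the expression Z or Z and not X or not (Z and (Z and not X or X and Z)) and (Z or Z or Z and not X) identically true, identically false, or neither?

Z or Z and not X or not (Z and (Z and not X or X and Z)) and (Z or Z or Z and not X)
= Z or Z and not X or not (Z and (Z and not X or X and Z)) and (Z or Z)   [absorption]
= Z or Z and not X or not (Z and (Z and not X or X and Z)) and Z   [idempotence]
= Z or Z and not X or not (Z and Z) and Z   [distribution]
= Z or Z and not X or not Z and Z   [idempotence]
= Z or Z and not X   [complement / identity]
= Z   [absorption]
This depends on Z, so it is not a constant.

neither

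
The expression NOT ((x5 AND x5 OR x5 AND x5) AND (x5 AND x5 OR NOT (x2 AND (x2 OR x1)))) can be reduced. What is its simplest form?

NOT x5

NOT ((x5 AND x5 OR x5 AND x5) AND (x5 AND x5 OR NOT (x2 AND (x2 OR x1))))
= NOT ((x5 AND x5 OR x5 AND x5) AND (x5 AND x5 OR NOT x2))   [absorption]
= NOT (x5 AND x5 AND (x5 AND x5 OR NOT x2))   [idempotence]
= NOT (x5 AND x5)   [absorption]
= NOT x5   [idempotence]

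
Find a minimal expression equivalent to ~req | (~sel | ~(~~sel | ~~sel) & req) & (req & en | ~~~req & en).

~req | (~sel | ~(~~sel | ~~sel) & req) & (req & en | ~~~req & en)
= ~req | (~sel | ~~~sel & req) & (req & en | ~~~req & en)   [idempotence]
= ~req | (~sel | ~sel & req) & (req & en | ~~~req & en)   [double negation]
= ~req | (~sel | ~sel & req) & (req & en | ~req & en)   [double negation]
= ~req | (~sel | ~sel & req) & en   [distribution]
= ~req | ~sel & en   [absorption]

~req | ~sel & en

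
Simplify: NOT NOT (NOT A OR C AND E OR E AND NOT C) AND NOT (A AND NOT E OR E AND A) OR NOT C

NOT NOT (NOT A OR C AND E OR E AND NOT C) AND NOT (A AND NOT E OR E AND A) OR NOT C
= NOT NOT (NOT A OR C AND E OR E AND NOT C) AND NOT A OR NOT C   — distribution
= (NOT A OR C AND E OR E AND NOT C) AND NOT A OR NOT C   — double negation
= (NOT A OR E) AND NOT A OR NOT C   — distribution
= NOT A OR NOT C   — absorption

NOT A OR NOT C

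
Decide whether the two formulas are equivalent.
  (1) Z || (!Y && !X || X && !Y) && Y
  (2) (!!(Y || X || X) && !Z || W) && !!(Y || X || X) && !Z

No

E1: Z || (!Y && !X || X && !Y) && Y
    = Z || !Y && Y   — distribution
    = Z   — complement / identity
E2: (!!(Y || X || X) && !Z || W) && !!(Y || X || X) && !Z
    = !!(Y || X || X) && !Z   — absorption
    = !!(Y || X) && !Z   — idempotence
    = (Y || X) && !Z   — double negation
These differ: at W=1, X=1, Y=0, Z=1, E1 = 1 but E2 = 0.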